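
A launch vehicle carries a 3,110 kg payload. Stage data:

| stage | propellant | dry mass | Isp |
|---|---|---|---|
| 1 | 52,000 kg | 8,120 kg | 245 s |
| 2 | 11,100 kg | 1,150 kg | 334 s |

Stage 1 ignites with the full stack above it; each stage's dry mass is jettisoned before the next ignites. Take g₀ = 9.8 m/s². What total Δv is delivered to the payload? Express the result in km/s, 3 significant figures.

Δv ≈ 7.00 km/s

Ignition mass of stage 1 = 52,000+8,120 + 11,100+1,150 + 3,110 = 75,480 kg.
Stage 1: m₀ = 75,480 kg, m_f = 75,480 − 52,000 = 23,480 kg; Δv = 245×9.8×ln(3.215) = 2401.0×1.1677 ≈ 2804 m/s.
Stage 2: m₀ = 15,360 kg, m_f = 15,360 − 11,100 = 4,260 kg; Δv = 334×9.8×ln(3.606) = 3273.2×1.2825 ≈ 4198 m/s.
Total Δv = 2804 + 4198 = 7002 m/s.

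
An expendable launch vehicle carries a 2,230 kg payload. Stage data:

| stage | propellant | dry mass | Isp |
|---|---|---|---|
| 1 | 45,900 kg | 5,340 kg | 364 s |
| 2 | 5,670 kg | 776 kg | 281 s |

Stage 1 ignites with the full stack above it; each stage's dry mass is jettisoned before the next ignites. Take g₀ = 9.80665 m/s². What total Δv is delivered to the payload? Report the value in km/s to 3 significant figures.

Ignition mass of stage 1 = 45,900+5,340 + 5,670+776 + 2,230 = 59,916 kg.
Stage 1: m₀ = 59,916 kg, m_f = 59,916 − 45,900 = 14,016 kg; Δv = 364×9.80665×ln(4.275) = 3569.6×1.4527 ≈ 5186 m/s.
Stage 2: m₀ = 8,676 kg, m_f = 8,676 − 5,670 = 3,006 kg; Δv = 281×9.80665×ln(2.886) = 2755.7×1.0600 ≈ 2921 m/s.
Total Δv = 5186 + 2921 = 8107 m/s.

Δv ≈ 8.11 km/s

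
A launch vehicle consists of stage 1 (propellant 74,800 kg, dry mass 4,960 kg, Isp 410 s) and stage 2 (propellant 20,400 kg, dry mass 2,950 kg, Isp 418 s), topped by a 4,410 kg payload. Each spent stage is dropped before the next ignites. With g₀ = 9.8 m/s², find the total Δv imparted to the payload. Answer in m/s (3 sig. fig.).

Ignition mass of stage 1 = 74,800+4,960 + 20,400+2,950 + 4,410 = 107,520 kg.
Stage 1: m₀ = 107,520 kg, m_f = 107,520 − 74,800 = 32,720 kg; Δv = 410×9.8×ln(3.286) = 4018.0×1.1897 ≈ 4780 m/s.
Stage 2: m₀ = 27,760 kg, m_f = 27,760 − 20,400 = 7,360 kg; Δv = 418×9.8×ln(3.772) = 4096.4×1.3275 ≈ 5438 m/s.
Total Δv = 4780 + 5438 = 10218 m/s.

Δv ≈ 10200 m/s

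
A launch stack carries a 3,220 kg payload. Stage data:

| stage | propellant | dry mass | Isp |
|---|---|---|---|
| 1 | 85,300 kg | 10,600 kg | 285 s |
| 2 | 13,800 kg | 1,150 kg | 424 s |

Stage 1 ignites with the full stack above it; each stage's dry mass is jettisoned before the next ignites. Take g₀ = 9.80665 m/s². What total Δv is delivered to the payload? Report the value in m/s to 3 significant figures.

Δv ≈ 9780 m/s

Ignition mass of stage 1 = 85,300+10,600 + 13,800+1,150 + 3,220 = 114,070 kg.
Stage 1: m₀ = 114,070 kg, m_f = 114,070 − 85,300 = 28,770 kg; Δv = 285×9.80665×ln(3.965) = 2794.9×1.3775 ≈ 3850 m/s.
Stage 2: m₀ = 18,170 kg, m_f = 18,170 − 13,800 = 4,370 kg; Δv = 424×9.80665×ln(4.158) = 4158.0×1.4250 ≈ 5925 m/s.
Total Δv = 3850 + 5925 = 9775 m/s.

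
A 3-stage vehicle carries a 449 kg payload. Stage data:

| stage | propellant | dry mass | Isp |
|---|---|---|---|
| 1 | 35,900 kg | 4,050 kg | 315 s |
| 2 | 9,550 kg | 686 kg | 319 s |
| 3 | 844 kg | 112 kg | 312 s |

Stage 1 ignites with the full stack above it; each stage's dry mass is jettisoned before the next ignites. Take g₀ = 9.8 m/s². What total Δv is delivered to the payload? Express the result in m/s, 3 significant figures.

Δv ≈ 11800 m/s

Ignition mass of stage 1 = 35,900+4,050 + 9,550+686 + 844+112 + 449 = 51,591 kg.
Stage 1: m₀ = 51,591 kg, m_f = 51,591 − 35,900 = 15,691 kg; Δv = 315×9.8×ln(3.288) = 3087.0×1.1903 ≈ 3674 m/s.
Stage 2: m₀ = 11,641 kg, m_f = 11,641 − 9,550 = 2,091 kg; Δv = 319×9.8×ln(5.567) = 3126.2×1.7169 ≈ 5367 m/s.
Stage 3: m₀ = 1,405 kg, m_f = 1,405 − 844 = 561 kg; Δv = 312×9.8×ln(2.504) = 3057.6×0.9181 ≈ 2807 m/s.
Total Δv = 3674 + 5367 + 2807 = 11848 m/s.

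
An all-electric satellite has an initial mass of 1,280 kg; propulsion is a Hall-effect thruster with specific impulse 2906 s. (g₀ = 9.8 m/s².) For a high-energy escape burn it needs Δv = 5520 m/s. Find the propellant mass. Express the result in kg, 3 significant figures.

v_e = Isp · g₀ = 2906 × 9.8 = 28478.8 m/s.
Rocket equation: m₀/m_f = exp(Δv / v_e) = exp(5520 / 28478.8) = exp(0.1938) = 1.2139.
m_f = 1,280 / 1.2139 = 1,054.45 kg, so propellant = m₀ − m_f = 1,280 − 1,054.45 = 225.55 kg.

propellant mass ≈ 226 kg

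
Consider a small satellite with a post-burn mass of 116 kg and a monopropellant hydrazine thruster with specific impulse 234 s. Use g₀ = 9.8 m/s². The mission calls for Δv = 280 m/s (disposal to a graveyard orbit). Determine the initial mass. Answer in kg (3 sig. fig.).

initial mass ≈ 131 kg

v_e = Isp · g₀ = 234 × 9.8 = 2293.2 m/s.
By the Tsiolkovsky rocket equation, m₀/m_f = exp(Δv / v_e) = exp(280 / 2293.2) = exp(0.1221) = 1.1299.
m₀ = m_f × 1.1299 = 116 × 1.1299 = 131.068 kg.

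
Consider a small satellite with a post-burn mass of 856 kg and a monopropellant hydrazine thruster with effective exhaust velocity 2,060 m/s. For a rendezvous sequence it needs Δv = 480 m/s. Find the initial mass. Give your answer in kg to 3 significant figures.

m₀/m_f = exp(Δv / v_e) = exp(480 / 2060.0) = exp(0.2330) = 1.2624.
m₀ = m_f × 1.2624 = 856 × 1.2624 = 1,080.61 kg.

initial mass ≈ 1080 kg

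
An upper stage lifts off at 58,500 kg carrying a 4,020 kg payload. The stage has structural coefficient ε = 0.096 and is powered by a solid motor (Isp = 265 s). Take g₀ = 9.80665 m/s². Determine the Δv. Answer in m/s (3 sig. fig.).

Stage wet mass = m₀ − payload = 58,500 − 4,020 = 54,480 kg.
Stage dry mass = ε × stage wet mass = 0.096 × 54,480 = 5,230.08 kg.
Burnout mass m_f = stage dry + payload = 5,230.08 + 4,020 = 9,250.08 kg.
v_e = Isp · g₀ = 265 × 9.80665 = 2598.8 m/s.
Δv = v_e · ln(58,500/9,250.08) = 2598.8 × ln(6.324) = 2598.8 × 1.8444 ≈ 4793 m/s.

Δv ≈ 4790 m/s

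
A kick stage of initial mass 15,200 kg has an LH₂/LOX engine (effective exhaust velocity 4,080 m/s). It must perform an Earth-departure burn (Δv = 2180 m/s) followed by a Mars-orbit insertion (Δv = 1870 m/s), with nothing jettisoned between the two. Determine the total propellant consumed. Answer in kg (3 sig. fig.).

total propellant consumed ≈ 9570 kg

After the first burn: m = 15200 × exp(−2180/4080.0) = 15200 × 0.58607 = 8,908.26 kg.
After the second burn: m = 8,908.26 × exp(−1870/4080.0) = 8,908.26 × 0.63234 = 5,633.05 kg.
Total propellant = m₀ − m_final = 15200 − 5,633.05 = 9,566.95 kg.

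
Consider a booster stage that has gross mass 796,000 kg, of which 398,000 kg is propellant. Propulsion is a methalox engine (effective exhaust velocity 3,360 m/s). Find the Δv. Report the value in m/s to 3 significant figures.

Δv ≈ 2330 m/s

m_f = m₀ − m_prop = 796,000 − 398,000 = 398,000 kg.
Δv = v_e · ln(m₀/m_f) = 3360.0 × ln(2) = 3360.0 × 0.6931 ≈ 2329.0 m/s.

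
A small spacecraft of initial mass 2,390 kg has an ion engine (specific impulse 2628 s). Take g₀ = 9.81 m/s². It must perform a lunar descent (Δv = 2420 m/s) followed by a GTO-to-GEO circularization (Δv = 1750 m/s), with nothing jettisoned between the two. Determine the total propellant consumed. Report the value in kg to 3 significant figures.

total propellant consumed ≈ 357 kg

v_e = Isp · g₀ = 2628 × 9.81 = 25780.7 m/s.
After the first burn: m = 2390 × exp(−2420/25780.7) = 2390 × 0.91040 = 2,175.86 kg.
After the second burn: m = 2,175.86 × exp(−1750/25780.7) = 2,175.86 × 0.93437 = 2,033.06 kg.
Total propellant = m₀ − m_final = 2390 − 2,033.06 = 356.94 kg.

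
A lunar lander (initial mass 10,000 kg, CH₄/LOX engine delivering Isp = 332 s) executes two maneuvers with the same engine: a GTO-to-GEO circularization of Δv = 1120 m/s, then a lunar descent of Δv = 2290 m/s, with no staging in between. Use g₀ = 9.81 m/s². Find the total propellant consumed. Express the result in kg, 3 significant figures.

v_e = Isp · g₀ = 332 × 9.81 = 3256.9 m/s.
After the first burn: m = 10000 × exp(−1120/3256.9) = 10000 × 0.70901 = 7,090.1 kg.
After the second burn: m = 7,090.1 × exp(−2290/3256.9) = 7,090.1 × 0.49504 = 3,509.88 kg.
Total propellant = m₀ − m_final = 10000 − 3,509.88 = 6,490.12 kg.

total propellant consumed ≈ 6490 kg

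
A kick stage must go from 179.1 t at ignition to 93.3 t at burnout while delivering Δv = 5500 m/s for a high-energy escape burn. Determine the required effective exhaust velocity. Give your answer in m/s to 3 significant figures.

ln(m₀/m_f) = ln(179100/93300) = ln(1.92) = 0.6521.
From the ideal rocket equation, v_e = Δv / ln(m₀/m_f) = 5500 / 0.6521 = 8434.0 m/s.

v_e ≈ 8430 m/s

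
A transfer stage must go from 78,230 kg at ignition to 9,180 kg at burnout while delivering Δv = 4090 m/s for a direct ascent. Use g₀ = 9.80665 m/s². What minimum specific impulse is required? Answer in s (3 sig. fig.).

ln(m₀/m_f) = ln(78230/9180) = ln(8.522) = 2.1426.
v_e = Δv / ln(m₀/m_f) = 4090 / 2.1426 = 1908.9 m/s.
Isp = v_e / g₀ = 1908.9 / 9.80665 = 194.7 s.

Isp ≈ 195 s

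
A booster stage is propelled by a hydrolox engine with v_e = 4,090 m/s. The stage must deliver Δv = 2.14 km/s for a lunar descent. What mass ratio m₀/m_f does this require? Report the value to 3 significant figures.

mass ratio ≈ 1.69

Rocket equation: m₀/m_f = exp(Δv / v_e) = exp(2140 / 4090.0) = exp(0.5232) = 1.6875.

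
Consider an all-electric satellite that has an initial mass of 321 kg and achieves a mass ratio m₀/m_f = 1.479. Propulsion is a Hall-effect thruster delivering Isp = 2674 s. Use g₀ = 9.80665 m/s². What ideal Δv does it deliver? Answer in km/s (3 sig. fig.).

Δv ≈ 10.3 km/s

v_e = Isp · g₀ = 2674 × 9.80665 = 26223.0 m/s.
Using Δv = v_e ln(m₀/m_f): Δv = v_e · ln(1.479) = 26223.0 × 0.3914 ≈ 10262.8 m/s.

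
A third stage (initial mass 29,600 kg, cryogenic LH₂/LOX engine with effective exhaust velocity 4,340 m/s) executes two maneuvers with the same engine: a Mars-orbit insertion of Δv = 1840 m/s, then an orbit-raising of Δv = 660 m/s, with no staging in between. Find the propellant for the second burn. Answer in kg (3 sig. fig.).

After the first burn: m = 29600 × exp(−1840/4340.0) = 29600 × 0.65445 = 19,371.7 kg.
After the second burn: m = 19,371.7 × exp(−660/4340.0) = 19,371.7 × 0.85892 = 16,638.7 kg.
Second-burn propellant = 19,371.7 − 16,638.7 = 2,733 kg.

propellant for the second burn ≈ 2730 kg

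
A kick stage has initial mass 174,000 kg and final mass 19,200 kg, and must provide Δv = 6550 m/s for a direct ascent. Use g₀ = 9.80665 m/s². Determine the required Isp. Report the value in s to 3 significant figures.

Isp ≈ 303 s

ln(m₀/m_f) = ln(174000/19200) = ln(9.062) = 2.2041.
Rocket equation: v_e = Δv / ln(m₀/m_f) = 6550 / 2.2041 = 2971.7 m/s.
Isp = v_e / g₀ = 2971.7 / 9.80665 = 303.0 s.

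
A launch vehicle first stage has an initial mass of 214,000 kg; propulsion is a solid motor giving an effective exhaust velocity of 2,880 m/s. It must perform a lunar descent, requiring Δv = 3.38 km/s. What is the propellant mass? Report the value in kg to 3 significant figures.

propellant mass ≈ 148000 kg

m₀/m_f = exp(Δv / v_e) = exp(3380 / 2880.0) = exp(1.1736) = 3.2336.
m_f = 214,000 / 3.2336 = 66,180.1 kg, so propellant = m₀ − m_f = 214,000 − 66,180.1 = 147,819.9 kg.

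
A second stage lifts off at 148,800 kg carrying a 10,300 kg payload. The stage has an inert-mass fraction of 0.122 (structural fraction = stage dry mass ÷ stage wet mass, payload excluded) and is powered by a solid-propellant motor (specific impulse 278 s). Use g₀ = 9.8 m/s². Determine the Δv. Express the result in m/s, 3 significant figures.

Stage wet mass = m₀ − payload = 148,800 − 10,300 = 138,500 kg.
Stage dry mass = ε × stage wet mass = 0.122 × 138,500 = 16,897 kg.
Burnout mass m_f = stage dry + payload = 16,897 + 10,300 = 27,197 kg.
v_e = Isp · g₀ = 278 × 9.8 = 2724.4 m/s.
From the ideal rocket equation, Δv = v_e · ln(148,800/27,197) = 2724.4 × ln(5.471) = 2724.4 × 1.6995 ≈ 4630 m/s.

Δv ≈ 4630 m/s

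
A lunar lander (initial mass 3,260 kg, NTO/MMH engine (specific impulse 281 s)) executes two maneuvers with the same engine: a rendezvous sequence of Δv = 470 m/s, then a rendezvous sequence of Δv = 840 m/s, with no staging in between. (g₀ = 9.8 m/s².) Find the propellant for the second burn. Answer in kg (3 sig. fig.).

v_e = Isp · g₀ = 281 × 9.8 = 2753.8 m/s.
After the first burn: m = 3260 × exp(−470/2753.8) = 3260 × 0.84310 = 2,748.51 kg.
After the second burn: m = 2,748.51 × exp(−840/2753.8) = 2,748.51 × 0.73710 = 2,025.93 kg.
Second-burn propellant = 2,748.51 − 2,025.93 = 722.58 kg.

propellant for the second burn ≈ 723 kg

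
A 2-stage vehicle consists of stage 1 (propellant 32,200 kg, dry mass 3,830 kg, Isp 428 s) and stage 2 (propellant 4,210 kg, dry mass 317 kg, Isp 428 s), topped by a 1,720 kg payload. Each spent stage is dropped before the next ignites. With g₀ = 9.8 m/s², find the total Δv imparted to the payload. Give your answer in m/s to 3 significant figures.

Ignition mass of stage 1 = 32,200+3,830 + 4,210+317 + 1,720 = 42,277 kg.
Stage 1: m₀ = 42,277 kg, m_f = 42,277 − 32,200 = 10,077 kg; Δv = 428×9.8×ln(4.195) = 4194.4×1.4340 ≈ 6015 m/s.
Stage 2: m₀ = 6,247 kg, m_f = 6,247 − 4,210 = 2,037 kg; Δv = 428×9.8×ln(3.067) = 4194.4×1.1206 ≈ 4700 m/s.
Total Δv = 6015 + 4700 = 10715 m/s.

Δv ≈ 10700 m/s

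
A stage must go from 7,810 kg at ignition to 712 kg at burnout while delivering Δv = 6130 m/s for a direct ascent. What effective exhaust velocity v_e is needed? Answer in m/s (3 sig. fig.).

v_e ≈ 2560 m/s

ln(m₀/m_f) = ln(7810/712) = ln(10.97) = 2.3951.
Using Δv = v_e ln(m₀/m_f): v_e = Δv / ln(m₀/m_f) = 6130 / 2.3951 = 2559.4 m/s.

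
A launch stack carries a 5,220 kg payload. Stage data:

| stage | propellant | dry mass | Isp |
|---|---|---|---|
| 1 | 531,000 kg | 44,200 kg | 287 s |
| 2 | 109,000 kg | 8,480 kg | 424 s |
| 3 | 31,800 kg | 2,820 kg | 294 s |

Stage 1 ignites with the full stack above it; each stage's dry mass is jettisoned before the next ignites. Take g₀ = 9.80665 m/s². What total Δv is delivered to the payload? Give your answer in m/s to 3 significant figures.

Ignition mass of stage 1 = 531,000+44,200 + 109,000+8,480 + 31,800+2,820 + 5,220 = 732,520 kg.
Stage 1: m₀ = 732,520 kg, m_f = 732,520 − 531,000 = 201,520 kg; Δv = 287×9.80665×ln(3.635) = 2814.5×1.2906 ≈ 3632 m/s.
Stage 2: m₀ = 157,320 kg, m_f = 157,320 − 109,000 = 48,320 kg; Δv = 424×9.80665×ln(3.256) = 4158.0×1.1804 ≈ 4908 m/s.
Stage 3: m₀ = 39,840 kg, m_f = 39,840 − 31,800 = 8,040 kg; Δv = 294×9.80665×ln(4.955) = 2883.2×1.6004 ≈ 4614 m/s.
Total Δv = 3632 + 4908 + 4614 = 13154 m/s.

Δv ≈ 13200 m/s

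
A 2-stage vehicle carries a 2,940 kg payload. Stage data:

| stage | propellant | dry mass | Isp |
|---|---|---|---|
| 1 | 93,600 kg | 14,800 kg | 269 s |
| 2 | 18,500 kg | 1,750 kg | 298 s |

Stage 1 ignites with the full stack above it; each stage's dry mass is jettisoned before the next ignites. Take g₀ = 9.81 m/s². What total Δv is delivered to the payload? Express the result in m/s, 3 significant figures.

Δv ≈ 7950 m/s

Ignition mass of stage 1 = 93,600+14,800 + 18,500+1,750 + 2,940 = 131,590 kg.
Stage 1: m₀ = 131,590 kg, m_f = 131,590 − 93,600 = 37,990 kg; Δv = 269×9.81×ln(3.464) = 2638.9×1.2424 ≈ 3278 m/s.
Stage 2: m₀ = 23,190 kg, m_f = 23,190 − 18,500 = 4,690 kg; Δv = 298×9.81×ln(4.945) = 2923.4×1.5983 ≈ 4672 m/s.
Total Δv = 3278 + 4672 = 7950 m/s.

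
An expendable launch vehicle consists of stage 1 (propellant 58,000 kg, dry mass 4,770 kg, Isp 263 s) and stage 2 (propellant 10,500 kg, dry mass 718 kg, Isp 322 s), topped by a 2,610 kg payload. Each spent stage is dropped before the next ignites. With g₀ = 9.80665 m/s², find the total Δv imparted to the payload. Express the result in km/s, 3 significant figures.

Ignition mass of stage 1 = 58,000+4,770 + 10,500+718 + 2,610 = 76,598 kg.
Stage 1: m₀ = 76,598 kg, m_f = 76,598 − 58,000 = 18,598 kg; Δv = 263×9.80665×ln(4.119) = 2579.1×1.4155 ≈ 3651 m/s.
Stage 2: m₀ = 13,828 kg, m_f = 13,828 − 10,500 = 3,328 kg; Δv = 322×9.80665×ln(4.155) = 3157.7×1.4243 ≈ 4498 m/s.
Total Δv = 3651 + 4498 = 8149 m/s.

Δv ≈ 8.15 km/s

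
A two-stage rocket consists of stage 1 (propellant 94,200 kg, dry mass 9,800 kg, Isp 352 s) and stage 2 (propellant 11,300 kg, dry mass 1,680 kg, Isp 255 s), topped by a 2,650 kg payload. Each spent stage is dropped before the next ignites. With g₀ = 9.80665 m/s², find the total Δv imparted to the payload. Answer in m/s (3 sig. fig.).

Ignition mass of stage 1 = 94,200+9,800 + 11,300+1,680 + 2,650 = 119,630 kg.
Stage 1: m₀ = 119,630 kg, m_f = 119,630 − 94,200 = 25,430 kg; Δv = 352×9.80665×ln(4.704) = 3451.9×1.5485 ≈ 5345 m/s.
Stage 2: m₀ = 15,630 kg, m_f = 15,630 − 11,300 = 4,330 kg; Δv = 255×9.80665×ln(3.61) = 2500.7×1.2836 ≈ 3210 m/s.
Total Δv = 5345 + 3210 = 8555 m/s.

Δv ≈ 8560 m/s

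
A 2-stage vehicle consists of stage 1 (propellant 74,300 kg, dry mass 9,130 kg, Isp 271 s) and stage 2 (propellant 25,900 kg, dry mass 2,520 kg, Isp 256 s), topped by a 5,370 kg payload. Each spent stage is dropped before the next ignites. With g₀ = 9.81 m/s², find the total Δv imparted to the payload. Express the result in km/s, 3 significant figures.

Ignition mass of stage 1 = 74,300+9,130 + 25,900+2,520 + 5,370 = 117,220 kg.
Stage 1: m₀ = 117,220 kg, m_f = 117,220 − 74,300 = 42,920 kg; Δv = 271×9.81×ln(2.731) = 2658.5×1.0047 ≈ 2671 m/s.
Stage 2: m₀ = 33,790 kg, m_f = 33,790 − 25,900 = 7,890 kg; Δv = 256×9.81×ln(4.283) = 2511.4×1.4546 ≈ 3653 m/s.
Total Δv = 2671 + 3653 = 6324 m/s.

Δv ≈ 6.32 km/s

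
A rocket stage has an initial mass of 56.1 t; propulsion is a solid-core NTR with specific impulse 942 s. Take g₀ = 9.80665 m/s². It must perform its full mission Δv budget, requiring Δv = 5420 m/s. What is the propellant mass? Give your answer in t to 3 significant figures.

propellant mass ≈ 24.9 t

v_e = Isp · g₀ = 942 × 9.80665 = 9237.9 m/s.
By the Tsiolkovsky rocket equation, m₀/m_f = exp(Δv / v_e) = exp(5420 / 9237.9) = exp(0.5867) = 1.7981.
m_f = 56.1 / 1.7981 = 31.1996 t, so propellant = m₀ − m_f = 56.1 − 31.1996 = 24.9004 t.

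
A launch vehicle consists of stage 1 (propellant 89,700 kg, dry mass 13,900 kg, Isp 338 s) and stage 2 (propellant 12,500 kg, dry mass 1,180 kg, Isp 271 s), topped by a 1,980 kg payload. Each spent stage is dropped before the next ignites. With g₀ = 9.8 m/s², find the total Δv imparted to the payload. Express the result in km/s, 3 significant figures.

Ignition mass of stage 1 = 89,700+13,900 + 12,500+1,180 + 1,980 = 119,260 kg.
Stage 1: m₀ = 119,260 kg, m_f = 119,260 − 89,700 = 29,560 kg; Δv = 338×9.8×ln(4.035) = 3312.4×1.3949 ≈ 4620 m/s.
Stage 2: m₀ = 15,660 kg, m_f = 15,660 − 12,500 = 3,160 kg; Δv = 271×9.8×ln(4.956) = 2655.8×1.6005 ≈ 4251 m/s.
Total Δv = 4620 + 4251 = 8871 m/s.

Δv ≈ 8.87 km/s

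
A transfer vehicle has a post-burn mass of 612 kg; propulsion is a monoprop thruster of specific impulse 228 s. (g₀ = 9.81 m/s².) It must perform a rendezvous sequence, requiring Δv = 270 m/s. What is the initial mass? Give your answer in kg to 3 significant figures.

v_e = Isp · g₀ = 228 × 9.81 = 2236.7 m/s.
Using Δv = v_e ln(m₀/m_f): m₀/m_f = exp(Δv / v_e) = exp(270 / 2236.7) = exp(0.1207) = 1.1283.
m₀ = m_f × 1.1283 = 612 × 1.1283 = 690.52 kg.

initial mass ≈ 691 kg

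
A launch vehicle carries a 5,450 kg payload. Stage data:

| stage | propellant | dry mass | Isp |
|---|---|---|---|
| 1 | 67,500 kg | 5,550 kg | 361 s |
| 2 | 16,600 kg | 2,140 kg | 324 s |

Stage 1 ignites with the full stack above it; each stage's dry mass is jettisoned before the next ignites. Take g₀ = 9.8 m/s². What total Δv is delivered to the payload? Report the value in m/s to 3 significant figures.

Ignition mass of stage 1 = 67,500+5,550 + 16,600+2,140 + 5,450 = 97,240 kg.
Stage 1: m₀ = 97,240 kg, m_f = 97,240 − 67,500 = 29,740 kg; Δv = 361×9.8×ln(3.27) = 3537.8×1.1847 ≈ 4191 m/s.
Stage 2: m₀ = 24,190 kg, m_f = 24,190 − 16,600 = 7,590 kg; Δv = 324×9.8×ln(3.187) = 3175.2×1.1591 ≈ 3680 m/s.
Total Δv = 4191 + 3680 = 7871 m/s.

Δv ≈ 7870 m/s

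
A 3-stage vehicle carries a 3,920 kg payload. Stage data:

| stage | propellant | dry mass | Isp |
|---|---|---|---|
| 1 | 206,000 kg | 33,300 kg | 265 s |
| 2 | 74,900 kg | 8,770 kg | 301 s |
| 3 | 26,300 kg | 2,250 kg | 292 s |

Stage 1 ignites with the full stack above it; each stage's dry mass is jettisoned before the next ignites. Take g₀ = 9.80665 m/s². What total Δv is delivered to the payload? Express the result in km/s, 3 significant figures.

Ignition mass of stage 1 = 206,000+33,300 + 74,900+8,770 + 26,300+2,250 + 3,920 = 355,440 kg.
Stage 1: m₀ = 355,440 kg, m_f = 355,440 − 206,000 = 149,440 kg; Δv = 265×9.80665×ln(2.378) = 2598.8×0.8665 ≈ 2252 m/s.
Stage 2: m₀ = 116,140 kg, m_f = 116,140 − 74,900 = 41,240 kg; Δv = 301×9.80665×ln(2.816) = 2951.8×1.0354 ≈ 3056 m/s.
Stage 3: m₀ = 32,470 kg, m_f = 32,470 − 26,300 = 6,170 kg; Δv = 292×9.80665×ln(5.263) = 2863.5×1.6606 ≈ 4755 m/s.
Total Δv = 2252 + 3056 + 4755 = 10063 m/s.

Δv ≈ 10.1 km/s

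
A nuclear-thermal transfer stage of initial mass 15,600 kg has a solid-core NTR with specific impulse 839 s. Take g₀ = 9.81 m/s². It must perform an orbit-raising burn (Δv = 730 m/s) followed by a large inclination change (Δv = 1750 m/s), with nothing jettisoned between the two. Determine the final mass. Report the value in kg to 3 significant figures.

v_e = Isp · g₀ = 839 × 9.81 = 8230.6 m/s.
After the first burn: m = 15600 × exp(−730/8230.6) = 15600 × 0.91513 = 14,276 kg.
After the second burn: m = 14,276 × exp(−1750/8230.6) = 14,276 × 0.80846 = 11,541.6 kg.

final mass ≈ 11500 kg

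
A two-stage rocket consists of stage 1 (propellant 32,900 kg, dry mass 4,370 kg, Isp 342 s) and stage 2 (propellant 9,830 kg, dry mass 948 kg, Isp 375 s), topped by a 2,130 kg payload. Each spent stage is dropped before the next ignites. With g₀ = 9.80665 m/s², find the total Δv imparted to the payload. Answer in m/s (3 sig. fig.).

Δv ≈ 8850 m/s

Ignition mass of stage 1 = 32,900+4,370 + 9,830+948 + 2,130 = 50,178 kg.
Stage 1: m₀ = 50,178 kg, m_f = 50,178 − 32,900 = 17,278 kg; Δv = 342×9.80665×ln(2.904) = 3353.9×1.0661 ≈ 3576 m/s.
Stage 2: m₀ = 12,908 kg, m_f = 12,908 − 9,830 = 3,078 kg; Δv = 375×9.80665×ln(4.194) = 3677.5×1.4336 ≈ 5272 m/s.
Total Δv = 3576 + 5272 = 8848 m/s.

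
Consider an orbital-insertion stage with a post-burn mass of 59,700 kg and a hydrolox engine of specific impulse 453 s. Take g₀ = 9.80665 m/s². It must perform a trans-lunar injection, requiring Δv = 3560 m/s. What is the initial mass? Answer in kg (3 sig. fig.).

v_e = Isp · g₀ = 453 × 9.80665 = 4442.4 m/s.
Using Δv = v_e ln(m₀/m_f): m₀/m_f = exp(Δv / v_e) = exp(3560 / 4442.4) = exp(0.8014) = 2.2286.
m₀ = m_f × 2.2286 = 59,700 × 2.2286 = 133,047 kg.

initial mass ≈ 133000 kg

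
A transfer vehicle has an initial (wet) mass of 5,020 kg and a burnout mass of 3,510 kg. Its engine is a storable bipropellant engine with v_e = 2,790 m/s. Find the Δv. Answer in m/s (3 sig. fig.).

Δv = v_e · ln(m₀/m_f) = 2790.0 × ln(1.43) = 2790.0 × 0.3578 ≈ 998.3 m/s.

Δv ≈ 998 m/s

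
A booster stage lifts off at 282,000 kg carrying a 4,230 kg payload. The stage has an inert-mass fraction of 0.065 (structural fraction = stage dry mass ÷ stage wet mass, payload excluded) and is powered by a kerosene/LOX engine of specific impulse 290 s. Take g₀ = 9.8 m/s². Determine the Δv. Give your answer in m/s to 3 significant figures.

Δv ≈ 7210 m/s

Stage wet mass = m₀ − payload = 282,000 − 4,230 = 277,770 kg.
Stage dry mass = ε × stage wet mass = 0.065 × 277,770 = 18,055.1 kg.
Burnout mass m_f = stage dry + payload = 18,055.1 + 4,230 = 22,285.1 kg.
v_e = Isp · g₀ = 290 × 9.8 = 2842.0 m/s.
Δv = v_e · ln(282,000/22,285.1) = 2842.0 × ln(12.65) = 2842.0 × 2.5380 ≈ 7213 m/s.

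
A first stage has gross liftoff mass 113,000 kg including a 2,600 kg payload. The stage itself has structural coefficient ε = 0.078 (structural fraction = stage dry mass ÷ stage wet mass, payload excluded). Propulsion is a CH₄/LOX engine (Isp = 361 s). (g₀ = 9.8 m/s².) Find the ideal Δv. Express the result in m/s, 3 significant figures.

Δv ≈ 8170 m/s

Stage wet mass = m₀ − payload = 113,000 − 2,600 = 110,400 kg.
Stage dry mass = ε × stage wet mass = 0.078 × 110,400 = 8,611.2 kg.
Burnout mass m_f = stage dry + payload = 8,611.2 + 2,600 = 11,211.2 kg.
v_e = Isp · g₀ = 361 × 9.8 = 3537.8 m/s.
From the ideal rocket equation, Δv = v_e · ln(113,000/11,211.2) = 3537.8 × ln(10.08) = 3537.8 × 2.3105 ≈ 8174 m/s.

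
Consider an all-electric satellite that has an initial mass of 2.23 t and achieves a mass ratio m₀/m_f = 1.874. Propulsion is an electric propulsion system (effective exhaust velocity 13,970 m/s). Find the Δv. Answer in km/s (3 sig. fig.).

Δv ≈ 8.77 km/s

From the ideal rocket equation, Δv = v_e · ln(1.874) = 13970.0 × 0.6281 ≈ 8774.2 m/s.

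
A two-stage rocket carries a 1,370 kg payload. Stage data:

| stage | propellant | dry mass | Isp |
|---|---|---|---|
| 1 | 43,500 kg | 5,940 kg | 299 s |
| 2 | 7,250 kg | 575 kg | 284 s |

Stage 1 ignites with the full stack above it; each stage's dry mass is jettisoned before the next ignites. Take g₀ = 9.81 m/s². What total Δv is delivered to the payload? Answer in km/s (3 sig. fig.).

Ignition mass of stage 1 = 43,500+5,940 + 7,250+575 + 1,370 = 58,635 kg.
Stage 1: m₀ = 58,635 kg, m_f = 58,635 − 43,500 = 15,135 kg; Δv = 299×9.81×ln(3.874) = 2933.2×1.3543 ≈ 3972 m/s.
Stage 2: m₀ = 9,195 kg, m_f = 9,195 − 7,250 = 1,945 kg; Δv = 284×9.81×ln(4.728) = 2786.0×1.5534 ≈ 4328 m/s.
Total Δv = 3972 + 4328 = 8300 m/s.

Δv ≈ 8.30 km/s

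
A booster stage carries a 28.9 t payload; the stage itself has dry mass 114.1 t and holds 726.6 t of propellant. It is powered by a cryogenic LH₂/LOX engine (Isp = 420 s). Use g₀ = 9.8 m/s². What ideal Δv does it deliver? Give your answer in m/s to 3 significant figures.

v_e = Isp · g₀ = 420 × 9.8 = 4116.0 m/s.
m₀ = payload + dry + propellant = 28.9 + 114.1 + 726.6 = 869.6 t.
m_f = payload + dry = 28.9 + 114.1 = 143 t.
Using Δv = v_e ln(m₀/m_f): Δv = v_e · ln(m₀/m_f) = 4116.0 × ln(6.081) = 4116.0 × 1.8052 ≈ 7430.2 m/s.

Δv ≈ 7430 m/s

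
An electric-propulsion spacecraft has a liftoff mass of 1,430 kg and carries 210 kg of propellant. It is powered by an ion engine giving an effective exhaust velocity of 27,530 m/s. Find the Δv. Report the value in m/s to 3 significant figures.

m_f = m₀ − m_prop = 1,430 − 210 = 1,220 kg.
By the Tsiolkovsky rocket equation, Δv = v_e · ln(m₀/m_f) = 27530.0 × ln(1.172) = 27530.0 × 0.1588 ≈ 4372.4 m/s.

Δv ≈ 4370 m/s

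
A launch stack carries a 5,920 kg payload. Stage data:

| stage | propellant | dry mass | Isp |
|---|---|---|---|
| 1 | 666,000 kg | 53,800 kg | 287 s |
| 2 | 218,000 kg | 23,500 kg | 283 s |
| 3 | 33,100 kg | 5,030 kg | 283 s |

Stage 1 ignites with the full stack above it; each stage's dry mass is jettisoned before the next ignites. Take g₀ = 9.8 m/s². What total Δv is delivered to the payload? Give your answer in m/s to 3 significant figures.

Ignition mass of stage 1 = 666,000+53,800 + 218,000+23,500 + 33,100+5,030 + 5,920 = 1,005,350 kg.
Stage 1: m₀ = 1,005,350 kg, m_f = 1,005,350 − 666,000 = 339,350 kg; Δv = 287×9.8×ln(2.963) = 2812.6×1.0861 ≈ 3055 m/s.
Stage 2: m₀ = 285,550 kg, m_f = 285,550 − 218,000 = 67,550 kg; Δv = 283×9.8×ln(4.227) = 2773.4×1.4415 ≈ 3998 m/s.
Stage 3: m₀ = 44,050 kg, m_f = 44,050 − 33,100 = 10,950 kg; Δv = 283×9.8×ln(4.023) = 2773.4×1.3920 ≈ 3861 m/s.
Total Δv = 3055 + 3998 + 3861 = 10914 m/s.

Δv ≈ 10900 m/s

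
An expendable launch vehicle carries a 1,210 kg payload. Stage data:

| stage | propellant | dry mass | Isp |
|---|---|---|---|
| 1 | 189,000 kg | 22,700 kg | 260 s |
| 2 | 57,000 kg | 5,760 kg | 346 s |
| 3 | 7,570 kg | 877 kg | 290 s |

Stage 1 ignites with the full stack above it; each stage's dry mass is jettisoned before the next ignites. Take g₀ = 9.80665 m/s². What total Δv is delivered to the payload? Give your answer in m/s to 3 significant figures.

Ignition mass of stage 1 = 189,000+22,700 + 57,000+5,760 + 7,570+877 + 1,210 = 284,117 kg.
Stage 1: m₀ = 284,117 kg, m_f = 284,117 − 189,000 = 95,117 kg; Δv = 260×9.80665×ln(2.987) = 2549.7×1.0943 ≈ 2790 m/s.
Stage 2: m₀ = 72,417 kg, m_f = 72,417 − 57,000 = 15,417 kg; Δv = 346×9.80665×ln(4.697) = 3393.1×1.5470 ≈ 5249 m/s.
Stage 3: m₀ = 9,657 kg, m_f = 9,657 − 7,570 = 2,087 kg; Δv = 290×9.80665×ln(4.627) = 2843.9×1.5320 ≈ 4357 m/s.
Total Δv = 2790 + 5249 + 4357 = 12396 m/s.

Δv ≈ 12400 m/s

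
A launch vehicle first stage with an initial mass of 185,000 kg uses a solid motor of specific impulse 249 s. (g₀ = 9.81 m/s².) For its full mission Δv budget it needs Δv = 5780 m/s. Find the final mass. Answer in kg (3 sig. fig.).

final mass ≈ 17400 kg

v_e = Isp · g₀ = 249 × 9.81 = 2442.7 m/s.
By the Tsiolkovsky rocket equation, m₀/m_f = exp(Δv / v_e) = exp(5780 / 2442.7) = exp(2.3662) = 10.6573.
m_f = m₀ / 10.6573 = 185,000 / 10.6573 = 17,359 kg.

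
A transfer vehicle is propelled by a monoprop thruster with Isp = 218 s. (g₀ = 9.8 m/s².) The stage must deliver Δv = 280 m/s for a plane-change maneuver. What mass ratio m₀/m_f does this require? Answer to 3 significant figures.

mass ratio ≈ 1.14

v_e = Isp · g₀ = 218 × 9.8 = 2136.4 m/s.
Rocket equation: m₀/m_f = exp(Δv / v_e) = exp(280 / 2136.4) = exp(0.1311) = 1.1400.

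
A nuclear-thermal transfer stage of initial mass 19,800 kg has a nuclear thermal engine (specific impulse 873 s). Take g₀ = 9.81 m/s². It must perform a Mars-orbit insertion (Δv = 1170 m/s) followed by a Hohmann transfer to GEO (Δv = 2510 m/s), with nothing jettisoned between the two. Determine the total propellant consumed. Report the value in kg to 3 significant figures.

v_e = Isp · g₀ = 873 × 9.81 = 8564.1 m/s.
After the first burn: m = 19800 × exp(−1170/8564.1) = 19800 × 0.87230 = 17,271.5 kg.
After the second burn: m = 17,271.5 × exp(−2510/8564.1) = 17,271.5 × 0.74596 = 12,883.8 kg.
Total propellant = m₀ − m_final = 19800 − 12,883.8 = 6,916.2 kg.

total propellant consumed ≈ 6920 kg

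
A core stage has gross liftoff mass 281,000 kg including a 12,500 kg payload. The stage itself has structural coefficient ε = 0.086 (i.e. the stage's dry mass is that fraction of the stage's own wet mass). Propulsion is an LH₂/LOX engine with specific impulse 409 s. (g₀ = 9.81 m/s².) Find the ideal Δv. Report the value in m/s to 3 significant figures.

Stage wet mass = m₀ − payload = 281,000 − 12,500 = 268,500 kg.
Stage dry mass = ε × stage wet mass = 0.086 × 268,500 = 23,091 kg.
Burnout mass m_f = stage dry + payload = 23,091 + 12,500 = 35,591 kg.
v_e = Isp · g₀ = 409 × 9.81 = 4012.3 m/s.
By the Tsiolkovsky rocket equation, Δv = v_e · ln(281,000/35,591) = 4012.3 × ln(7.895) = 4012.3 × 2.0663 ≈ 8290 m/s.

Δv ≈ 8290 m/s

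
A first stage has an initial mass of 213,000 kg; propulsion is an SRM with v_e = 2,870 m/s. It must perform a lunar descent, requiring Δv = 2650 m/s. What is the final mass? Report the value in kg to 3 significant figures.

Using Δv = v_e ln(m₀/m_f): m₀/m_f = exp(Δv / v_e) = exp(2650 / 2870.0) = exp(0.9233) = 2.5177.
m_f = m₀ / 2.5177 = 213,000 / 2.5177 = 84,601 kg.

final mass ≈ 84600 kg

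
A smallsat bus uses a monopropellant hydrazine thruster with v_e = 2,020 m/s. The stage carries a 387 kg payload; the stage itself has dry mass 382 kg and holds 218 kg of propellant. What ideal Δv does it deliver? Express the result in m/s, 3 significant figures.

m₀ = payload + dry + propellant = 387 + 382 + 218 = 987 kg.
m_f = payload + dry = 387 + 382 = 769 kg.
Δv = v_e · ln(m₀/m_f) = 2020.0 × ln(1.283) = 2020.0 × 0.2496 ≈ 504.1 m/s.

Δv ≈ 504 m/s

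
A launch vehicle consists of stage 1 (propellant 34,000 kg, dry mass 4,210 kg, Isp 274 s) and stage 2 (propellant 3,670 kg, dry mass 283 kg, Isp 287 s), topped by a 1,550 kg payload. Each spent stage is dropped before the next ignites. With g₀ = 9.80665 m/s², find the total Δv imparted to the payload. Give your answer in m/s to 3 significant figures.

Ignition mass of stage 1 = 34,000+4,210 + 3,670+283 + 1,550 = 43,713 kg.
Stage 1: m₀ = 43,713 kg, m_f = 43,713 − 34,000 = 9,713 kg; Δv = 274×9.80665×ln(4.5) = 2687.0×1.5042 ≈ 4042 m/s.
Stage 2: m₀ = 5,503 kg, m_f = 5,503 − 3,670 = 1,833 kg; Δv = 287×9.80665×ln(3.002) = 2814.5×1.0993 ≈ 3094 m/s.
Total Δv = 4042 + 3094 = 7136 m/s.

Δv ≈ 7140 m/s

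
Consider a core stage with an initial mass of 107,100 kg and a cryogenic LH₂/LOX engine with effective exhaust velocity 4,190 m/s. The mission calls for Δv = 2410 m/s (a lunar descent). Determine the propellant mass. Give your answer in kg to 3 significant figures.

propellant mass ≈ 46800 kg

m₀/m_f = exp(Δv / v_e) = exp(2410 / 4190.0) = exp(0.5752) = 1.7774.
m_f = 107,100 / 1.7774 = 60,256.6 kg, so propellant = m₀ − m_f = 107,100 − 60,256.6 = 46,843.4 kg.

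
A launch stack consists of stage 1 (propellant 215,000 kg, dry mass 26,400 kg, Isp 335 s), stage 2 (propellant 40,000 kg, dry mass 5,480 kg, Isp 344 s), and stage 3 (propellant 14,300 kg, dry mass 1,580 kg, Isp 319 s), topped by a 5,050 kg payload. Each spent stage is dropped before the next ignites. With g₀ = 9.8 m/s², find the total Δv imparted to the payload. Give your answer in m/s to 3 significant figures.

Δv ≈ 10600 m/s

Ignition mass of stage 1 = 215,000+26,400 + 40,000+5,480 + 14,300+1,580 + 5,050 = 307,810 kg.
Stage 1: m₀ = 307,810 kg, m_f = 307,810 − 215,000 = 92,810 kg; Δv = 335×9.8×ln(3.317) = 3283.0×1.1989 ≈ 3936 m/s.
Stage 2: m₀ = 66,410 kg, m_f = 66,410 − 40,000 = 26,410 kg; Δv = 344×9.8×ln(2.515) = 3371.2×0.9221 ≈ 3109 m/s.
Stage 3: m₀ = 20,930 kg, m_f = 20,930 − 14,300 = 6,630 kg; Δv = 319×9.8×ln(3.157) = 3126.2×1.1496 ≈ 3594 m/s.
Total Δv = 3936 + 3109 + 3594 = 10639 m/s.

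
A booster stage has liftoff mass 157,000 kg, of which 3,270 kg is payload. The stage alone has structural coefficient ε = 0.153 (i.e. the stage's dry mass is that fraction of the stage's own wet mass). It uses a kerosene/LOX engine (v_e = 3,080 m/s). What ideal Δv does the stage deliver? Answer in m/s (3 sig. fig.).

Stage wet mass = m₀ − payload = 157,000 − 3,270 = 153,730 kg.
Stage dry mass = ε × stage wet mass = 0.153 × 153,730 = 23,520.7 kg.
Burnout mass m_f = stage dry + payload = 23,520.7 + 3,270 = 26,790.7 kg.
From the ideal rocket equation, Δv = v_e · ln(157,000/26,790.7) = 3080.0 × ln(5.86) = 3080.0 × 1.7682 ≈ 5446 m/s.

Δv ≈ 5450 m/s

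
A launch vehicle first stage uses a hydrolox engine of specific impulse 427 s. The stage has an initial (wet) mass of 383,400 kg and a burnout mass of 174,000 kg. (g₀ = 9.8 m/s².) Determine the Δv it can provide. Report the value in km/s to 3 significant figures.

Δv ≈ 3.31 km/s

v_e = Isp · g₀ = 427 × 9.8 = 4184.6 m/s.
Δv = v_e · ln(m₀/m_f) = 4184.6 × ln(2.203) = 4184.6 × 0.7900 ≈ 3305.9 m/s.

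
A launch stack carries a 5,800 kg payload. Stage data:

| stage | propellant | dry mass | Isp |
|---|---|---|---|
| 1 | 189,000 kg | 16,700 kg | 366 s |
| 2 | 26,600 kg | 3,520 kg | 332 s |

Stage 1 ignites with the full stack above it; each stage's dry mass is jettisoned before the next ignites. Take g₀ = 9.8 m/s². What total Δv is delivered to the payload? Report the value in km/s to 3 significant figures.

Ignition mass of stage 1 = 189,000+16,700 + 26,600+3,520 + 5,800 = 241,620 kg.
Stage 1: m₀ = 241,620 kg, m_f = 241,620 − 189,000 = 52,620 kg; Δv = 366×9.8×ln(4.592) = 3586.8×1.5243 ≈ 5467 m/s.
Stage 2: m₀ = 35,920 kg, m_f = 35,920 − 26,600 = 9,320 kg; Δv = 332×9.8×ln(3.854) = 3253.6×1.3491 ≈ 4390 m/s.
Total Δv = 5467 + 4390 = 9857 m/s.

Δv ≈ 9.86 km/s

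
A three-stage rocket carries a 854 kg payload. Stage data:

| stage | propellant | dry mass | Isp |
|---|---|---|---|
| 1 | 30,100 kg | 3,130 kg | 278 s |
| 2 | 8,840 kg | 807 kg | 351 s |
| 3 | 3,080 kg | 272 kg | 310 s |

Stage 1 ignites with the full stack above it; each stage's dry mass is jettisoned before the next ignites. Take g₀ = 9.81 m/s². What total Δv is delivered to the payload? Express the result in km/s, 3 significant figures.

Δv ≈ 10.3 km/s

Ignition mass of stage 1 = 30,100+3,130 + 8,840+807 + 3,080+272 + 854 = 47,083 kg.
Stage 1: m₀ = 47,083 kg, m_f = 47,083 − 30,100 = 16,983 kg; Δv = 278×9.81×ln(2.772) = 2727.2×1.0197 ≈ 2781 m/s.
Stage 2: m₀ = 13,853 kg, m_f = 13,853 − 8,840 = 5,013 kg; Δv = 351×9.81×ln(2.763) = 3443.3×1.0165 ≈ 3500 m/s.
Stage 3: m₀ = 4,206 kg, m_f = 4,206 − 3,080 = 1,126 kg; Δv = 310×9.81×ln(3.735) = 3041.1×1.3178 ≈ 4008 m/s.
Total Δv = 2781 + 3500 + 4008 = 10289 m/s.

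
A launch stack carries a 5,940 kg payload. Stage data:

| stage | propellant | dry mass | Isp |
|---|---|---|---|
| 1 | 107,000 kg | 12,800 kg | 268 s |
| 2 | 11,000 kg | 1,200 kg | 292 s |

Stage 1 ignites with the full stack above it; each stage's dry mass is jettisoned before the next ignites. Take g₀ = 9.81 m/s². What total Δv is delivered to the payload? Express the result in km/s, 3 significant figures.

Ignition mass of stage 1 = 107,000+12,800 + 11,000+1,200 + 5,940 = 137,940 kg.
Stage 1: m₀ = 137,940 kg, m_f = 137,940 − 107,000 = 30,940 kg; Δv = 268×9.81×ln(4.458) = 2629.1×1.4948 ≈ 3930 m/s.
Stage 2: m₀ = 18,140 kg, m_f = 18,140 − 11,000 = 7,140 kg; Δv = 292×9.81×ln(2.541) = 2864.5×0.9324 ≈ 2671 m/s.
Total Δv = 3930 + 2671 = 6601 m/s.

Δv ≈ 6.60 km/s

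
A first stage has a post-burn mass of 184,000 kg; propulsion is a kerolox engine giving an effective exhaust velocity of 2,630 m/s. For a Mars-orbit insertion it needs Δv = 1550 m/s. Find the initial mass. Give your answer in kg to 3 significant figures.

m₀/m_f = exp(Δv / v_e) = exp(1550 / 2630.0) = exp(0.5894) = 1.8028.
m₀ = m_f × 1.8028 = 184,000 × 1.8028 = 331,715 kg.

initial mass ≈ 332000 kg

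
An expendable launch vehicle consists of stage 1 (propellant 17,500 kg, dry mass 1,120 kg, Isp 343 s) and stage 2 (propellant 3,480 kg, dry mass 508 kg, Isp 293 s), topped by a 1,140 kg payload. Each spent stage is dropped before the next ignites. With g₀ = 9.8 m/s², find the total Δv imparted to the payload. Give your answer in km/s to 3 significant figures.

Ignition mass of stage 1 = 17,500+1,120 + 3,480+508 + 1,140 = 23,748 kg.
Stage 1: m₀ = 23,748 kg, m_f = 23,748 − 17,500 = 6,248 kg; Δv = 343×9.8×ln(3.801) = 3361.4×1.3352 ≈ 4488 m/s.
Stage 2: m₀ = 5,128 kg, m_f = 5,128 − 3,480 = 1,648 kg; Δv = 293×9.8×ln(3.112) = 2871.4×1.1352 ≈ 3259 m/s.
Total Δv = 4488 + 3259 = 7747 m/s.

Δv ≈ 7.75 km/s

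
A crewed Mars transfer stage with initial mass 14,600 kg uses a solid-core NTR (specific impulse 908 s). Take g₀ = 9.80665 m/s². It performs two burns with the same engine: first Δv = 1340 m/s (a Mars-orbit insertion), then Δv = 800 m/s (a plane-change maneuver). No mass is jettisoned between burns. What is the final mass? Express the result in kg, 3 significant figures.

v_e = Isp · g₀ = 908 × 9.80665 = 8904.4 m/s.
After the first burn: m = 14600 × exp(−1340/8904.4) = 14600 × 0.86029 = 12,560.2 kg.
After the second burn: m = 12,560.2 × exp(−800/8904.4) = 12,560.2 × 0.91407 = 11,480.9 kg.

final mass ≈ 11500 kg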